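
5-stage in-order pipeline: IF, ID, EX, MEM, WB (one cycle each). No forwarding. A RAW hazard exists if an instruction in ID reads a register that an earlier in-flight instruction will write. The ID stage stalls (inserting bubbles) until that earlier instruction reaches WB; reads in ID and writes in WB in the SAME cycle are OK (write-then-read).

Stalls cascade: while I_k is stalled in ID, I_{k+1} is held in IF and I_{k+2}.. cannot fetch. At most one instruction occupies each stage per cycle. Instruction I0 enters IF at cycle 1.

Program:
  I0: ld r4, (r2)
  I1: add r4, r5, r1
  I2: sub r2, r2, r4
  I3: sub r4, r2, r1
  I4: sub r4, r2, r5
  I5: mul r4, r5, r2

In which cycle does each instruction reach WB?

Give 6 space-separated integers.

Answer: 5 6 9 12 13 14

Derivation:
I0 ld r4 <- r2: IF@1 ID@2 stall=0 (-) EX@3 MEM@4 WB@5
I1 add r4 <- r5,r1: IF@2 ID@3 stall=0 (-) EX@4 MEM@5 WB@6
I2 sub r2 <- r2,r4: IF@3 ID@4 stall=2 (RAW on I1.r4 (WB@6)) EX@7 MEM@8 WB@9
I3 sub r4 <- r2,r1: IF@4 ID@7 stall=2 (RAW on I2.r2 (WB@9)) EX@10 MEM@11 WB@12
I4 sub r4 <- r2,r5: IF@7 ID@10 stall=0 (-) EX@11 MEM@12 WB@13
I5 mul r4 <- r5,r2: IF@10 ID@11 stall=0 (-) EX@12 MEM@13 WB@14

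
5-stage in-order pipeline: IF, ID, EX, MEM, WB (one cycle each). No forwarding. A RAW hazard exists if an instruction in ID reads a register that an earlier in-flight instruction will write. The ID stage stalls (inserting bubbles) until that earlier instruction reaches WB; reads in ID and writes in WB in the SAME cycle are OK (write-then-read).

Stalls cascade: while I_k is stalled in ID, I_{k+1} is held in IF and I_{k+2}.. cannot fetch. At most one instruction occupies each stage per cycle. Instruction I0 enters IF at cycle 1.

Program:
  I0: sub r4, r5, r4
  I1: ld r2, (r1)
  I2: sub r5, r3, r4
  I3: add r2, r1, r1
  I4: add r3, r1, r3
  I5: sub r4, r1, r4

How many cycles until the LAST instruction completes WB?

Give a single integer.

I0 sub r4 <- r5,r4: IF@1 ID@2 stall=0 (-) EX@3 MEM@4 WB@5
I1 ld r2 <- r1: IF@2 ID@3 stall=0 (-) EX@4 MEM@5 WB@6
I2 sub r5 <- r3,r4: IF@3 ID@4 stall=1 (RAW on I0.r4 (WB@5)) EX@6 MEM@7 WB@8
I3 add r2 <- r1,r1: IF@4 ID@6 stall=0 (-) EX@7 MEM@8 WB@9
I4 add r3 <- r1,r3: IF@6 ID@7 stall=0 (-) EX@8 MEM@9 WB@10
I5 sub r4 <- r1,r4: IF@7 ID@8 stall=0 (-) EX@9 MEM@10 WB@11

Answer: 11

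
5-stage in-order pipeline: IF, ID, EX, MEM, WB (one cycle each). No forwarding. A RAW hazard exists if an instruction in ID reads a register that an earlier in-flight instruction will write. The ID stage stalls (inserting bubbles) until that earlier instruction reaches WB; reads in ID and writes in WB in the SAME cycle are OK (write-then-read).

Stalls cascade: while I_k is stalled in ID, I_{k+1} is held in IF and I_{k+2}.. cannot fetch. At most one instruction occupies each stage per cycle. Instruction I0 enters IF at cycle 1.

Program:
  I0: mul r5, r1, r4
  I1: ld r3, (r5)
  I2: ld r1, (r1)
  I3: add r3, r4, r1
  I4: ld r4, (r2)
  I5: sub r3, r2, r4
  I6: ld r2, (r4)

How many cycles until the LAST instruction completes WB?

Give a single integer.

I0 mul r5 <- r1,r4: IF@1 ID@2 stall=0 (-) EX@3 MEM@4 WB@5
I1 ld r3 <- r5: IF@2 ID@3 stall=2 (RAW on I0.r5 (WB@5)) EX@6 MEM@7 WB@8
I2 ld r1 <- r1: IF@3 ID@6 stall=0 (-) EX@7 MEM@8 WB@9
I3 add r3 <- r4,r1: IF@6 ID@7 stall=2 (RAW on I2.r1 (WB@9)) EX@10 MEM@11 WB@12
I4 ld r4 <- r2: IF@7 ID@10 stall=0 (-) EX@11 MEM@12 WB@13
I5 sub r3 <- r2,r4: IF@10 ID@11 stall=2 (RAW on I4.r4 (WB@13)) EX@14 MEM@15 WB@16
I6 ld r2 <- r4: IF@11 ID@14 stall=0 (-) EX@15 MEM@16 WB@17

Answer: 17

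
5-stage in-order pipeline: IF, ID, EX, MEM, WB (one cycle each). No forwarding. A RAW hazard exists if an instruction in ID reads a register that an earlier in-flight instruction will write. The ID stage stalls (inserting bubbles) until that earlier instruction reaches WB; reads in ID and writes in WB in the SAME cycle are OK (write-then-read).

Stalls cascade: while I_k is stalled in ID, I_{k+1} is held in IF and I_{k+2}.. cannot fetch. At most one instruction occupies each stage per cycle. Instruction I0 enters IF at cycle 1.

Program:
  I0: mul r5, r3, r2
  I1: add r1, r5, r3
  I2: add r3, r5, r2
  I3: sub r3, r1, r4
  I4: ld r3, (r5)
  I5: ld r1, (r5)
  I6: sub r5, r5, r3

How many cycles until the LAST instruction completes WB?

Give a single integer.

I0 mul r5 <- r3,r2: IF@1 ID@2 stall=0 (-) EX@3 MEM@4 WB@5
I1 add r1 <- r5,r3: IF@2 ID@3 stall=2 (RAW on I0.r5 (WB@5)) EX@6 MEM@7 WB@8
I2 add r3 <- r5,r2: IF@3 ID@6 stall=0 (-) EX@7 MEM@8 WB@9
I3 sub r3 <- r1,r4: IF@6 ID@7 stall=1 (RAW on I1.r1 (WB@8)) EX@9 MEM@10 WB@11
I4 ld r3 <- r5: IF@7 ID@9 stall=0 (-) EX@10 MEM@11 WB@12
I5 ld r1 <- r5: IF@9 ID@10 stall=0 (-) EX@11 MEM@12 WB@13
I6 sub r5 <- r5,r3: IF@10 ID@11 stall=1 (RAW on I4.r3 (WB@12)) EX@13 MEM@14 WB@15

Answer: 15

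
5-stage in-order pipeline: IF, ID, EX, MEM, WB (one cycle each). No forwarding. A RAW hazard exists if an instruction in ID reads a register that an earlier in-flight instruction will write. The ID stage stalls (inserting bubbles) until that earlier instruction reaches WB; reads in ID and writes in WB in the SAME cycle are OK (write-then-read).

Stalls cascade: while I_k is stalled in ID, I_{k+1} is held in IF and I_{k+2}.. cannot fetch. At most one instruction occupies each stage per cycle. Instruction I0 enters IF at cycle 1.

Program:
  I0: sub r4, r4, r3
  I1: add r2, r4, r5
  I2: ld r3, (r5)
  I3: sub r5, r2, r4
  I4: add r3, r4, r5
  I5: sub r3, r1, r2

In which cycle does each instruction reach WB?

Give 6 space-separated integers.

I0 sub r4 <- r4,r3: IF@1 ID@2 stall=0 (-) EX@3 MEM@4 WB@5
I1 add r2 <- r4,r5: IF@2 ID@3 stall=2 (RAW on I0.r4 (WB@5)) EX@6 MEM@7 WB@8
I2 ld r3 <- r5: IF@3 ID@6 stall=0 (-) EX@7 MEM@8 WB@9
I3 sub r5 <- r2,r4: IF@6 ID@7 stall=1 (RAW on I1.r2 (WB@8)) EX@9 MEM@10 WB@11
I4 add r3 <- r4,r5: IF@7 ID@9 stall=2 (RAW on I3.r5 (WB@11)) EX@12 MEM@13 WB@14
I5 sub r3 <- r1,r2: IF@9 ID@12 stall=0 (-) EX@13 MEM@14 WB@15

Answer: 5 8 9 11 14 15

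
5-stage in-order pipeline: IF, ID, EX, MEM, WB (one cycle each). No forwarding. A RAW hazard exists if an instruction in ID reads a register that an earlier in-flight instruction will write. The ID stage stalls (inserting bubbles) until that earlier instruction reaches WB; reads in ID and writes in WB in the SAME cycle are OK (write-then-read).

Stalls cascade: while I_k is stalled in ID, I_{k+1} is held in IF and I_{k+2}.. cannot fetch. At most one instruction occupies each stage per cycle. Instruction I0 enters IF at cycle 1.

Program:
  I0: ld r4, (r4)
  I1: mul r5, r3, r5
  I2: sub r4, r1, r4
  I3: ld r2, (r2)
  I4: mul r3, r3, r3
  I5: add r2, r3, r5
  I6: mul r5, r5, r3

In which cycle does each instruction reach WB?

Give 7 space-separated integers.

Answer: 5 6 8 9 10 13 14

Derivation:
I0 ld r4 <- r4: IF@1 ID@2 stall=0 (-) EX@3 MEM@4 WB@5
I1 mul r5 <- r3,r5: IF@2 ID@3 stall=0 (-) EX@4 MEM@5 WB@6
I2 sub r4 <- r1,r4: IF@3 ID@4 stall=1 (RAW on I0.r4 (WB@5)) EX@6 MEM@7 WB@8
I3 ld r2 <- r2: IF@4 ID@6 stall=0 (-) EX@7 MEM@8 WB@9
I4 mul r3 <- r3,r3: IF@6 ID@7 stall=0 (-) EX@8 MEM@9 WB@10
I5 add r2 <- r3,r5: IF@7 ID@8 stall=2 (RAW on I4.r3 (WB@10)) EX@11 MEM@12 WB@13
I6 mul r5 <- r5,r3: IF@8 ID@11 stall=0 (-) EX@12 MEM@13 WB@14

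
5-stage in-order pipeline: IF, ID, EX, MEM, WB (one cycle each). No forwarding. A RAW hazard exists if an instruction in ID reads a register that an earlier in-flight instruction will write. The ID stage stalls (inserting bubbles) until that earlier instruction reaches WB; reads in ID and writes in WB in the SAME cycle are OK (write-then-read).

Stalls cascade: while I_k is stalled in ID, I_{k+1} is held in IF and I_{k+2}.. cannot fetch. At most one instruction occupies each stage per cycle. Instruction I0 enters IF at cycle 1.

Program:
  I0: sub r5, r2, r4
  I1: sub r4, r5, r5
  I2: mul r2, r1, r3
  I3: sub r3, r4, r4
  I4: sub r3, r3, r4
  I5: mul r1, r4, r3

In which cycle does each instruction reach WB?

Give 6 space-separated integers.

Answer: 5 8 9 11 14 17

Derivation:
I0 sub r5 <- r2,r4: IF@1 ID@2 stall=0 (-) EX@3 MEM@4 WB@5
I1 sub r4 <- r5,r5: IF@2 ID@3 stall=2 (RAW on I0.r5 (WB@5)) EX@6 MEM@7 WB@8
I2 mul r2 <- r1,r3: IF@3 ID@6 stall=0 (-) EX@7 MEM@8 WB@9
I3 sub r3 <- r4,r4: IF@6 ID@7 stall=1 (RAW on I1.r4 (WB@8)) EX@9 MEM@10 WB@11
I4 sub r3 <- r3,r4: IF@7 ID@9 stall=2 (RAW on I3.r3 (WB@11)) EX@12 MEM@13 WB@14
I5 mul r1 <- r4,r3: IF@9 ID@12 stall=2 (RAW on I4.r3 (WB@14)) EX@15 MEM@16 WB@17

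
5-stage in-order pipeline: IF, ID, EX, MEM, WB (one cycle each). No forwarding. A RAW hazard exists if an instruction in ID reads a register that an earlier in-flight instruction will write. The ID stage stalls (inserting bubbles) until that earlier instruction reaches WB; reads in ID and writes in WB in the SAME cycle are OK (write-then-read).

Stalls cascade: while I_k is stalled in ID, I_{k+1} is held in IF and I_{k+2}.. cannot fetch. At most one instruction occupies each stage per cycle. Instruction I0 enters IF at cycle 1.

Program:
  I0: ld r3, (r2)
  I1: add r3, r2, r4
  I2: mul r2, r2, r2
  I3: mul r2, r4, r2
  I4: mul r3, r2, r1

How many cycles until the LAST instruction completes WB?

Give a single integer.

I0 ld r3 <- r2: IF@1 ID@2 stall=0 (-) EX@3 MEM@4 WB@5
I1 add r3 <- r2,r4: IF@2 ID@3 stall=0 (-) EX@4 MEM@5 WB@6
I2 mul r2 <- r2,r2: IF@3 ID@4 stall=0 (-) EX@5 MEM@6 WB@7
I3 mul r2 <- r4,r2: IF@4 ID@5 stall=2 (RAW on I2.r2 (WB@7)) EX@8 MEM@9 WB@10
I4 mul r3 <- r2,r1: IF@5 ID@8 stall=2 (RAW on I3.r2 (WB@10)) EX@11 MEM@12 WB@13

Answer: 13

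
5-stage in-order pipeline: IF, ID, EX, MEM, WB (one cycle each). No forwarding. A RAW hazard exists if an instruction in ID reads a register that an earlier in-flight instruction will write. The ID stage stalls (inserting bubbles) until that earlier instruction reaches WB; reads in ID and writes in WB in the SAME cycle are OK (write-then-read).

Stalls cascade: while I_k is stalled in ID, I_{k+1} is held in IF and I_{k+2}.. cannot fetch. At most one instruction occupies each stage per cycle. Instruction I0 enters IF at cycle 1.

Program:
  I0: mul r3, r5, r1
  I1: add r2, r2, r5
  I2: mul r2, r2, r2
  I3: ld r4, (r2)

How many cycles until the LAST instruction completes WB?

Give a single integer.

Answer: 12

Derivation:
I0 mul r3 <- r5,r1: IF@1 ID@2 stall=0 (-) EX@3 MEM@4 WB@5
I1 add r2 <- r2,r5: IF@2 ID@3 stall=0 (-) EX@4 MEM@5 WB@6
I2 mul r2 <- r2,r2: IF@3 ID@4 stall=2 (RAW on I1.r2 (WB@6)) EX@7 MEM@8 WB@9
I3 ld r4 <- r2: IF@4 ID@7 stall=2 (RAW on I2.r2 (WB@9)) EX@10 MEM@11 WB@12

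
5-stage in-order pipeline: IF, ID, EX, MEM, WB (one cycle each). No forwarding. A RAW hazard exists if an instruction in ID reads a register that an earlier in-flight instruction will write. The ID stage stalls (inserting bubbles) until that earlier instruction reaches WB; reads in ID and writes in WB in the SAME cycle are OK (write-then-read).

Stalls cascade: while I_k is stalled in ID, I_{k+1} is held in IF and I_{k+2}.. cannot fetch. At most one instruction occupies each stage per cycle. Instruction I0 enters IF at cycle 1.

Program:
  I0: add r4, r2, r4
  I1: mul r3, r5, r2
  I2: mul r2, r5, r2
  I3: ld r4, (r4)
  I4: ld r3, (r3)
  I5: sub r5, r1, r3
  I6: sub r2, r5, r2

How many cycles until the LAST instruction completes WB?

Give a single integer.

I0 add r4 <- r2,r4: IF@1 ID@2 stall=0 (-) EX@3 MEM@4 WB@5
I1 mul r3 <- r5,r2: IF@2 ID@3 stall=0 (-) EX@4 MEM@5 WB@6
I2 mul r2 <- r5,r2: IF@3 ID@4 stall=0 (-) EX@5 MEM@6 WB@7
I3 ld r4 <- r4: IF@4 ID@5 stall=0 (-) EX@6 MEM@7 WB@8
I4 ld r3 <- r3: IF@5 ID@6 stall=0 (-) EX@7 MEM@8 WB@9
I5 sub r5 <- r1,r3: IF@6 ID@7 stall=2 (RAW on I4.r3 (WB@9)) EX@10 MEM@11 WB@12
I6 sub r2 <- r5,r2: IF@7 ID@10 stall=2 (RAW on I5.r5 (WB@12)) EX@13 MEM@14 WB@15

Answer: 15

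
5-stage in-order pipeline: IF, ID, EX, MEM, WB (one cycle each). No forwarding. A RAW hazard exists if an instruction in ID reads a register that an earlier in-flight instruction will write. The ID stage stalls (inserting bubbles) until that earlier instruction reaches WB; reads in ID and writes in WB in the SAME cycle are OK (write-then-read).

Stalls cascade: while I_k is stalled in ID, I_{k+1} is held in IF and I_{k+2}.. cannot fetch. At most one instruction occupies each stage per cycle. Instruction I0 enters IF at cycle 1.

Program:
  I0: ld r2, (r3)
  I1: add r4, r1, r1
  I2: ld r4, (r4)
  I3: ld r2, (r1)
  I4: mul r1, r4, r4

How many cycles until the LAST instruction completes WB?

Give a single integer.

Answer: 12

Derivation:
I0 ld r2 <- r3: IF@1 ID@2 stall=0 (-) EX@3 MEM@4 WB@5
I1 add r4 <- r1,r1: IF@2 ID@3 stall=0 (-) EX@4 MEM@5 WB@6
I2 ld r4 <- r4: IF@3 ID@4 stall=2 (RAW on I1.r4 (WB@6)) EX@7 MEM@8 WB@9
I3 ld r2 <- r1: IF@4 ID@7 stall=0 (-) EX@8 MEM@9 WB@10
I4 mul r1 <- r4,r4: IF@7 ID@8 stall=1 (RAW on I2.r4 (WB@9)) EX@10 MEM@11 WB@12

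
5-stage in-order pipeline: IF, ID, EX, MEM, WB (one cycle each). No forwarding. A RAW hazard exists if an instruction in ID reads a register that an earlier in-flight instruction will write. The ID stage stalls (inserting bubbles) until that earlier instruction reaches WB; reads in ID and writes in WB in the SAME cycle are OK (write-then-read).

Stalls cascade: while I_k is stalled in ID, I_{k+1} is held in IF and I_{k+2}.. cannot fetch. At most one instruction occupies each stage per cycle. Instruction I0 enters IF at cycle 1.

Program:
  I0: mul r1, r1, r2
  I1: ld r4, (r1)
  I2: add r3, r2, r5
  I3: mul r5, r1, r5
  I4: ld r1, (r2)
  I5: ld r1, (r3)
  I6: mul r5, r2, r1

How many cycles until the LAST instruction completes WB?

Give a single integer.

Answer: 15

Derivation:
I0 mul r1 <- r1,r2: IF@1 ID@2 stall=0 (-) EX@3 MEM@4 WB@5
I1 ld r4 <- r1: IF@2 ID@3 stall=2 (RAW on I0.r1 (WB@5)) EX@6 MEM@7 WB@8
I2 add r3 <- r2,r5: IF@3 ID@6 stall=0 (-) EX@7 MEM@8 WB@9
I3 mul r5 <- r1,r5: IF@6 ID@7 stall=0 (-) EX@8 MEM@9 WB@10
I4 ld r1 <- r2: IF@7 ID@8 stall=0 (-) EX@9 MEM@10 WB@11
I5 ld r1 <- r3: IF@8 ID@9 stall=0 (-) EX@10 MEM@11 WB@12
I6 mul r5 <- r2,r1: IF@9 ID@10 stall=2 (RAW on I5.r1 (WB@12)) EX@13 MEM@14 WB@15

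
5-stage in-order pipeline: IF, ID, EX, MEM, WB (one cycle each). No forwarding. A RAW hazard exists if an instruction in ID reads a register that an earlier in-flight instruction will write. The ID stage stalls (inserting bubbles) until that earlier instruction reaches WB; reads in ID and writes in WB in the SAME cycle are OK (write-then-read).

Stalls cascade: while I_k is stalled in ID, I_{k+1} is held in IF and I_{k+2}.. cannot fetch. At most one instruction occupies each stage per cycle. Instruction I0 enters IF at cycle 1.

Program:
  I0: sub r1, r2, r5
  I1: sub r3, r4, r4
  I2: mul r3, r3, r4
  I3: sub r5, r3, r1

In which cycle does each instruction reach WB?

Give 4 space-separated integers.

I0 sub r1 <- r2,r5: IF@1 ID@2 stall=0 (-) EX@3 MEM@4 WB@5
I1 sub r3 <- r4,r4: IF@2 ID@3 stall=0 (-) EX@4 MEM@5 WB@6
I2 mul r3 <- r3,r4: IF@3 ID@4 stall=2 (RAW on I1.r3 (WB@6)) EX@7 MEM@8 WB@9
I3 sub r5 <- r3,r1: IF@4 ID@7 stall=2 (RAW on I2.r3 (WB@9)) EX@10 MEM@11 WB@12

Answer: 5 6 9 12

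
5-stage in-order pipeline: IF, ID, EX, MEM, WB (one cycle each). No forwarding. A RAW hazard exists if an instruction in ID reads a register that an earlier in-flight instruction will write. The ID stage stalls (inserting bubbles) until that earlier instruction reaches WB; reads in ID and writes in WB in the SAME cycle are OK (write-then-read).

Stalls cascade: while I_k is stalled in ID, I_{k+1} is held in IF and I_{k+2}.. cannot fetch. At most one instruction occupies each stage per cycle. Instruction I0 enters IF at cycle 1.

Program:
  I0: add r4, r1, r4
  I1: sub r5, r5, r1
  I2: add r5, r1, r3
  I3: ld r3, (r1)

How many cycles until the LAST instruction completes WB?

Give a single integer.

Answer: 8

Derivation:
I0 add r4 <- r1,r4: IF@1 ID@2 stall=0 (-) EX@3 MEM@4 WB@5
I1 sub r5 <- r5,r1: IF@2 ID@3 stall=0 (-) EX@4 MEM@5 WB@6
I2 add r5 <- r1,r3: IF@3 ID@4 stall=0 (-) EX@5 MEM@6 WB@7
I3 ld r3 <- r1: IF@4 ID@5 stall=0 (-) EX@6 MEM@7 WB@8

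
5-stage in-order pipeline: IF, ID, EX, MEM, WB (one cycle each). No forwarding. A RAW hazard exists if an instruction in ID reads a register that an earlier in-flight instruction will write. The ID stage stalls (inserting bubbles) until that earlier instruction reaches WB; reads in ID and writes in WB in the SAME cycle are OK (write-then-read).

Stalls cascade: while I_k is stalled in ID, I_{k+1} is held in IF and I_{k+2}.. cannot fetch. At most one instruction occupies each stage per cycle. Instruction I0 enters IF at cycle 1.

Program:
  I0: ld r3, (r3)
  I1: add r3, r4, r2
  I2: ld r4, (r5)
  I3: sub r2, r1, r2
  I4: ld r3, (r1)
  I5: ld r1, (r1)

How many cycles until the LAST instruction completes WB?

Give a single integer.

I0 ld r3 <- r3: IF@1 ID@2 stall=0 (-) EX@3 MEM@4 WB@5
I1 add r3 <- r4,r2: IF@2 ID@3 stall=0 (-) EX@4 MEM@5 WB@6
I2 ld r4 <- r5: IF@3 ID@4 stall=0 (-) EX@5 MEM@6 WB@7
I3 sub r2 <- r1,r2: IF@4 ID@5 stall=0 (-) EX@6 MEM@7 WB@8
I4 ld r3 <- r1: IF@5 ID@6 stall=0 (-) EX@7 MEM@8 WB@9
I5 ld r1 <- r1: IF@6 ID@7 stall=0 (-) EX@8 MEM@9 WB@10

Answer: 10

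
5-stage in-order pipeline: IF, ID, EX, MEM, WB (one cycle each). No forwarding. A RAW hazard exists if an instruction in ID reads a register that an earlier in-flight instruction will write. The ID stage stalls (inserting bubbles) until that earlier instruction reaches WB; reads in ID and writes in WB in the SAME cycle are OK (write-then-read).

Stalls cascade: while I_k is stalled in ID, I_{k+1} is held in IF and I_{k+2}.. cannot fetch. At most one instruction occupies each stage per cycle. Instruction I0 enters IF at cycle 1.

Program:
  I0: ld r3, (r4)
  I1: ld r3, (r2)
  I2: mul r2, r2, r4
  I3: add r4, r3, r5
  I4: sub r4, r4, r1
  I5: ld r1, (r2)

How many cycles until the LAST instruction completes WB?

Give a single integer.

I0 ld r3 <- r4: IF@1 ID@2 stall=0 (-) EX@3 MEM@4 WB@5
I1 ld r3 <- r2: IF@2 ID@3 stall=0 (-) EX@4 MEM@5 WB@6
I2 mul r2 <- r2,r4: IF@3 ID@4 stall=0 (-) EX@5 MEM@6 WB@7
I3 add r4 <- r3,r5: IF@4 ID@5 stall=1 (RAW on I1.r3 (WB@6)) EX@7 MEM@8 WB@9
I4 sub r4 <- r4,r1: IF@5 ID@7 stall=2 (RAW on I3.r4 (WB@9)) EX@10 MEM@11 WB@12
I5 ld r1 <- r2: IF@7 ID@10 stall=0 (-) EX@11 MEM@12 WB@13

Answer: 13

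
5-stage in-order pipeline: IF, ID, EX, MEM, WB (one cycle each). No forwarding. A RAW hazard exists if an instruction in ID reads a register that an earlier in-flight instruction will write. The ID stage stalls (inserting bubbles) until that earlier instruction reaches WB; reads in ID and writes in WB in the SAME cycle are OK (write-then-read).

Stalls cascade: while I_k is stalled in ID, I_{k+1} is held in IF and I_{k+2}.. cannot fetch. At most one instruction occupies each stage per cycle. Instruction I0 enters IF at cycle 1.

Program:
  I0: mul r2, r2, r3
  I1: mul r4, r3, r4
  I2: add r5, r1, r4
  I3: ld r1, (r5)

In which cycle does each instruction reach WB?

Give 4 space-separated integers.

Answer: 5 6 9 12

Derivation:
I0 mul r2 <- r2,r3: IF@1 ID@2 stall=0 (-) EX@3 MEM@4 WB@5
I1 mul r4 <- r3,r4: IF@2 ID@3 stall=0 (-) EX@4 MEM@5 WB@6
I2 add r5 <- r1,r4: IF@3 ID@4 stall=2 (RAW on I1.r4 (WB@6)) EX@7 MEM@8 WB@9
I3 ld r1 <- r5: IF@4 ID@7 stall=2 (RAW on I2.r5 (WB@9)) EX@10 MEM@11 WB@12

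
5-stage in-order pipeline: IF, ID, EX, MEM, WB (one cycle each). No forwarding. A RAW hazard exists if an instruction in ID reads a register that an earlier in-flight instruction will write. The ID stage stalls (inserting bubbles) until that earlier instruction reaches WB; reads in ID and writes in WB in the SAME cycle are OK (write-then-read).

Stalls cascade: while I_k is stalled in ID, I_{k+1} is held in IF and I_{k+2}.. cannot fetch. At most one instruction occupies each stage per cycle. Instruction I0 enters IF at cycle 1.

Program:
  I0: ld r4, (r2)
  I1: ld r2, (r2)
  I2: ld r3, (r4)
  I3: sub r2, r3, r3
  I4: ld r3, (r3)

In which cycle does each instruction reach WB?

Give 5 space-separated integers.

Answer: 5 6 8 11 12

Derivation:
I0 ld r4 <- r2: IF@1 ID@2 stall=0 (-) EX@3 MEM@4 WB@5
I1 ld r2 <- r2: IF@2 ID@3 stall=0 (-) EX@4 MEM@5 WB@6
I2 ld r3 <- r4: IF@3 ID@4 stall=1 (RAW on I0.r4 (WB@5)) EX@6 MEM@7 WB@8
I3 sub r2 <- r3,r3: IF@4 ID@6 stall=2 (RAW on I2.r3 (WB@8)) EX@9 MEM@10 WB@11
I4 ld r3 <- r3: IF@6 ID@9 stall=0 (-) EX@10 MEM@11 WB@12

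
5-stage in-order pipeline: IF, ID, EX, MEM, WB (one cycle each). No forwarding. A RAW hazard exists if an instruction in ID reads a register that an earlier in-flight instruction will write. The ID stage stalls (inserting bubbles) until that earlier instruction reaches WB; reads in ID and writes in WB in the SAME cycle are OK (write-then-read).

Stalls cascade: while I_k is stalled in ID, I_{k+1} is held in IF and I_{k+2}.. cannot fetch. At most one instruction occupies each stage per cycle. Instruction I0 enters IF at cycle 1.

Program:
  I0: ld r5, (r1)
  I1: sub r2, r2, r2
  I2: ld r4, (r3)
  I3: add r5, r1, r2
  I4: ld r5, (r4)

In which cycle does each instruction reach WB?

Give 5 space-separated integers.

I0 ld r5 <- r1: IF@1 ID@2 stall=0 (-) EX@3 MEM@4 WB@5
I1 sub r2 <- r2,r2: IF@2 ID@3 stall=0 (-) EX@4 MEM@5 WB@6
I2 ld r4 <- r3: IF@3 ID@4 stall=0 (-) EX@5 MEM@6 WB@7
I3 add r5 <- r1,r2: IF@4 ID@5 stall=1 (RAW on I1.r2 (WB@6)) EX@7 MEM@8 WB@9
I4 ld r5 <- r4: IF@5 ID@7 stall=0 (-) EX@8 MEM@9 WB@10

Answer: 5 6 7 9 10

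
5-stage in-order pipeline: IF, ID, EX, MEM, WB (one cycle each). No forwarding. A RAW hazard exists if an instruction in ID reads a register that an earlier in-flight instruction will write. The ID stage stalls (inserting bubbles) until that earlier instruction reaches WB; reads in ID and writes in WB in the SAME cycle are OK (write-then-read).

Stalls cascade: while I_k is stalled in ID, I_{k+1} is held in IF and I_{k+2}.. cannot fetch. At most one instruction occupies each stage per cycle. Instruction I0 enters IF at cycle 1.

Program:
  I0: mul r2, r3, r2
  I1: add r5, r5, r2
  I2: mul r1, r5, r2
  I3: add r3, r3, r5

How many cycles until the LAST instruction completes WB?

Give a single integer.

I0 mul r2 <- r3,r2: IF@1 ID@2 stall=0 (-) EX@3 MEM@4 WB@5
I1 add r5 <- r5,r2: IF@2 ID@3 stall=2 (RAW on I0.r2 (WB@5)) EX@6 MEM@7 WB@8
I2 mul r1 <- r5,r2: IF@3 ID@6 stall=2 (RAW on I1.r5 (WB@8)) EX@9 MEM@10 WB@11
I3 add r3 <- r3,r5: IF@6 ID@9 stall=0 (-) EX@10 MEM@11 WB@12

Answer: 12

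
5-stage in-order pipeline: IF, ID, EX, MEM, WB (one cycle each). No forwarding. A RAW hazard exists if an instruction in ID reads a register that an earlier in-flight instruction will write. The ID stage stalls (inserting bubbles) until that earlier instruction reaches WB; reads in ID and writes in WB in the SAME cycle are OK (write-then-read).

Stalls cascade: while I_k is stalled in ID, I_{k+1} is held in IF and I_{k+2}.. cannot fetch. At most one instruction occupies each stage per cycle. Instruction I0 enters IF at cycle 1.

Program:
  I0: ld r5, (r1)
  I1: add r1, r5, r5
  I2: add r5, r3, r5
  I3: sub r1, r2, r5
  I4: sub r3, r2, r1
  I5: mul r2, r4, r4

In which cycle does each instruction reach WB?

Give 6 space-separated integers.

I0 ld r5 <- r1: IF@1 ID@2 stall=0 (-) EX@3 MEM@4 WB@5
I1 add r1 <- r5,r5: IF@2 ID@3 stall=2 (RAW on I0.r5 (WB@5)) EX@6 MEM@7 WB@8
I2 add r5 <- r3,r5: IF@3 ID@6 stall=0 (-) EX@7 MEM@8 WB@9
I3 sub r1 <- r2,r5: IF@6 ID@7 stall=2 (RAW on I2.r5 (WB@9)) EX@10 MEM@11 WB@12
I4 sub r3 <- r2,r1: IF@7 ID@10 stall=2 (RAW on I3.r1 (WB@12)) EX@13 MEM@14 WB@15
I5 mul r2 <- r4,r4: IF@10 ID@13 stall=0 (-) EX@14 MEM@15 WB@16

Answer: 5 8 9 12 15 16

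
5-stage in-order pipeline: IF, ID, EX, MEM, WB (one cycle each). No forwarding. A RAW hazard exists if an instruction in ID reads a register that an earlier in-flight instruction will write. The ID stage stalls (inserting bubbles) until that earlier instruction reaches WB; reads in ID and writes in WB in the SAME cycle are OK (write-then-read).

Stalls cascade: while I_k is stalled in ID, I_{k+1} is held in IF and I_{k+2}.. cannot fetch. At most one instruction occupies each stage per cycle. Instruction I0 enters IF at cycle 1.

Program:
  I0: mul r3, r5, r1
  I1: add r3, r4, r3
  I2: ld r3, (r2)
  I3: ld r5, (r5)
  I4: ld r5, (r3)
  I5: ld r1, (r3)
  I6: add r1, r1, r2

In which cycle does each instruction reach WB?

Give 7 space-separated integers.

I0 mul r3 <- r5,r1: IF@1 ID@2 stall=0 (-) EX@3 MEM@4 WB@5
I1 add r3 <- r4,r3: IF@2 ID@3 stall=2 (RAW on I0.r3 (WB@5)) EX@6 MEM@7 WB@8
I2 ld r3 <- r2: IF@3 ID@6 stall=0 (-) EX@7 MEM@8 WB@9
I3 ld r5 <- r5: IF@6 ID@7 stall=0 (-) EX@8 MEM@9 WB@10
I4 ld r5 <- r3: IF@7 ID@8 stall=1 (RAW on I2.r3 (WB@9)) EX@10 MEM@11 WB@12
I5 ld r1 <- r3: IF@8 ID@10 stall=0 (-) EX@11 MEM@12 WB@13
I6 add r1 <- r1,r2: IF@10 ID@11 stall=2 (RAW on I5.r1 (WB@13)) EX@14 MEM@15 WB@16

Answer: 5 8 9 10 12 13 16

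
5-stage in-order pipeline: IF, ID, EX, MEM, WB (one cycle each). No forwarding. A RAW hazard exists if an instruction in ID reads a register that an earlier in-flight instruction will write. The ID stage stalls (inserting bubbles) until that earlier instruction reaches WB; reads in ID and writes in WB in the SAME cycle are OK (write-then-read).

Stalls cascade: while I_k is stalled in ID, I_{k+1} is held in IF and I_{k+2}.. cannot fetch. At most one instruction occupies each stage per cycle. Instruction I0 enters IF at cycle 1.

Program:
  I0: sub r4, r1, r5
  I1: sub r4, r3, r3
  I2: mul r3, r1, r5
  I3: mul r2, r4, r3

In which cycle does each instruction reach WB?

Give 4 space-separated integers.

Answer: 5 6 7 10

Derivation:
I0 sub r4 <- r1,r5: IF@1 ID@2 stall=0 (-) EX@3 MEM@4 WB@5
I1 sub r4 <- r3,r3: IF@2 ID@3 stall=0 (-) EX@4 MEM@5 WB@6
I2 mul r3 <- r1,r5: IF@3 ID@4 stall=0 (-) EX@5 MEM@6 WB@7
I3 mul r2 <- r4,r3: IF@4 ID@5 stall=2 (RAW on I2.r3 (WB@7)) EX@8 MEM@9 WB@10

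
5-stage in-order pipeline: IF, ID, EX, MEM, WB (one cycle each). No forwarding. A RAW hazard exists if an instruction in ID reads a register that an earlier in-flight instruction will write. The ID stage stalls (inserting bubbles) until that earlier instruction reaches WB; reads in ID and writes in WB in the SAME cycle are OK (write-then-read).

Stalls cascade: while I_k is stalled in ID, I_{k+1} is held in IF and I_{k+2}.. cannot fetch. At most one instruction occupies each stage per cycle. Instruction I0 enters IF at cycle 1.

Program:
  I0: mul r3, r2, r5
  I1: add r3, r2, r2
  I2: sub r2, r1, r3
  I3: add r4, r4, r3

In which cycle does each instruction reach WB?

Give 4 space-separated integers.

Answer: 5 6 9 10

Derivation:
I0 mul r3 <- r2,r5: IF@1 ID@2 stall=0 (-) EX@3 MEM@4 WB@5
I1 add r3 <- r2,r2: IF@2 ID@3 stall=0 (-) EX@4 MEM@5 WB@6
I2 sub r2 <- r1,r3: IF@3 ID@4 stall=2 (RAW on I1.r3 (WB@6)) EX@7 MEM@8 WB@9
I3 add r4 <- r4,r3: IF@4 ID@7 stall=0 (-) EX@8 MEM@9 WB@10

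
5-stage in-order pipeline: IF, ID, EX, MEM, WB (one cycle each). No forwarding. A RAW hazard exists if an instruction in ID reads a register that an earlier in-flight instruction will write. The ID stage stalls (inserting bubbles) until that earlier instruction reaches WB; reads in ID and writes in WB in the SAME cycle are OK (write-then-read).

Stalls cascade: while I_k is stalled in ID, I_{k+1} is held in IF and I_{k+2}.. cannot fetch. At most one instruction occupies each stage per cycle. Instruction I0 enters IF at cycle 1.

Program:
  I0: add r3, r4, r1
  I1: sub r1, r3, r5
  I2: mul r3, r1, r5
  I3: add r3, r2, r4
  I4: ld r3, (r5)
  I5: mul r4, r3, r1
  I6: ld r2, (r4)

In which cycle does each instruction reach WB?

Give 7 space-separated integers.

I0 add r3 <- r4,r1: IF@1 ID@2 stall=0 (-) EX@3 MEM@4 WB@5
I1 sub r1 <- r3,r5: IF@2 ID@3 stall=2 (RAW on I0.r3 (WB@5)) EX@6 MEM@7 WB@8
I2 mul r3 <- r1,r5: IF@3 ID@6 stall=2 (RAW on I1.r1 (WB@8)) EX@9 MEM@10 WB@11
I3 add r3 <- r2,r4: IF@6 ID@9 stall=0 (-) EX@10 MEM@11 WB@12
I4 ld r3 <- r5: IF@9 ID@10 stall=0 (-) EX@11 MEM@12 WB@13
I5 mul r4 <- r3,r1: IF@10 ID@11 stall=2 (RAW on I4.r3 (WB@13)) EX@14 MEM@15 WB@16
I6 ld r2 <- r4: IF@11 ID@14 stall=2 (RAW on I5.r4 (WB@16)) EX@17 MEM@18 WB@19

Answer: 5 8 11 12 13 16 19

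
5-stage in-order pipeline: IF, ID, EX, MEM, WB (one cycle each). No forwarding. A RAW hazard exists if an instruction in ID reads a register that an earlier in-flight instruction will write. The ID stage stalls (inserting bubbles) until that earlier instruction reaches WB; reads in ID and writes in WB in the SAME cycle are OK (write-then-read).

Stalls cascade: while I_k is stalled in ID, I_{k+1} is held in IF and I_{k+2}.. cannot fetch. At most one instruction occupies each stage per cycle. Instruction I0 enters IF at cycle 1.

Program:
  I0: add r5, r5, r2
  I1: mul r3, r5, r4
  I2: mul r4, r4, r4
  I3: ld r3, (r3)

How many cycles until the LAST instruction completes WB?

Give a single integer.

I0 add r5 <- r5,r2: IF@1 ID@2 stall=0 (-) EX@3 MEM@4 WB@5
I1 mul r3 <- r5,r4: IF@2 ID@3 stall=2 (RAW on I0.r5 (WB@5)) EX@6 MEM@7 WB@8
I2 mul r4 <- r4,r4: IF@3 ID@6 stall=0 (-) EX@7 MEM@8 WB@9
I3 ld r3 <- r3: IF@6 ID@7 stall=1 (RAW on I1.r3 (WB@8)) EX@9 MEM@10 WB@11

Answer: 11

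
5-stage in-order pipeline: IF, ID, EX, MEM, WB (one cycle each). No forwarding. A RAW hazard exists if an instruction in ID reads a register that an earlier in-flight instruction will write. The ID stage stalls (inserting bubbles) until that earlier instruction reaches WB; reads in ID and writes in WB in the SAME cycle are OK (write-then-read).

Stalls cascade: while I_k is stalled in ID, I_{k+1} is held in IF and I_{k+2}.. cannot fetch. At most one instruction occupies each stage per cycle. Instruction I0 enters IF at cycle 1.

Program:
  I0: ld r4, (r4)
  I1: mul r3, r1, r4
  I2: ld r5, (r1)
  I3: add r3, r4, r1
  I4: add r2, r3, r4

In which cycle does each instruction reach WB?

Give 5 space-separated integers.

Answer: 5 8 9 10 13

Derivation:
I0 ld r4 <- r4: IF@1 ID@2 stall=0 (-) EX@3 MEM@4 WB@5
I1 mul r3 <- r1,r4: IF@2 ID@3 stall=2 (RAW on I0.r4 (WB@5)) EX@6 MEM@7 WB@8
I2 ld r5 <- r1: IF@3 ID@6 stall=0 (-) EX@7 MEM@8 WB@9
I3 add r3 <- r4,r1: IF@6 ID@7 stall=0 (-) EX@8 MEM@9 WB@10
I4 add r2 <- r3,r4: IF@7 ID@8 stall=2 (RAW on I3.r3 (WB@10)) EX@11 MEM@12 WB@13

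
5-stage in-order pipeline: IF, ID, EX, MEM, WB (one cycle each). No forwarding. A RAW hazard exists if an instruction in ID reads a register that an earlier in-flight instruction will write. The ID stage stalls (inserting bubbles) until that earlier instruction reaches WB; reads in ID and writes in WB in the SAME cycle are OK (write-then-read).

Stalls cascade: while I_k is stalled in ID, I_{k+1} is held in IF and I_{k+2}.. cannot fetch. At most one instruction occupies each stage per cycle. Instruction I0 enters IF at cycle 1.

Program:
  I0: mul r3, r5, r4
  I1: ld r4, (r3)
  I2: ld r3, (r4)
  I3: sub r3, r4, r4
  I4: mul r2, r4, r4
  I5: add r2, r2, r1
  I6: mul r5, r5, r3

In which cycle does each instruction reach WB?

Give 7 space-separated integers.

Answer: 5 8 11 12 13 16 17

Derivation:
I0 mul r3 <- r5,r4: IF@1 ID@2 stall=0 (-) EX@3 MEM@4 WB@5
I1 ld r4 <- r3: IF@2 ID@3 stall=2 (RAW on I0.r3 (WB@5)) EX@6 MEM@7 WB@8
I2 ld r3 <- r4: IF@3 ID@6 stall=2 (RAW on I1.r4 (WB@8)) EX@9 MEM@10 WB@11
I3 sub r3 <- r4,r4: IF@6 ID@9 stall=0 (-) EX@10 MEM@11 WB@12
I4 mul r2 <- r4,r4: IF@9 ID@10 stall=0 (-) EX@11 MEM@12 WB@13
I5 add r2 <- r2,r1: IF@10 ID@11 stall=2 (RAW on I4.r2 (WB@13)) EX@14 MEM@15 WB@16
I6 mul r5 <- r5,r3: IF@11 ID@14 stall=0 (-) EX@15 MEM@16 WB@17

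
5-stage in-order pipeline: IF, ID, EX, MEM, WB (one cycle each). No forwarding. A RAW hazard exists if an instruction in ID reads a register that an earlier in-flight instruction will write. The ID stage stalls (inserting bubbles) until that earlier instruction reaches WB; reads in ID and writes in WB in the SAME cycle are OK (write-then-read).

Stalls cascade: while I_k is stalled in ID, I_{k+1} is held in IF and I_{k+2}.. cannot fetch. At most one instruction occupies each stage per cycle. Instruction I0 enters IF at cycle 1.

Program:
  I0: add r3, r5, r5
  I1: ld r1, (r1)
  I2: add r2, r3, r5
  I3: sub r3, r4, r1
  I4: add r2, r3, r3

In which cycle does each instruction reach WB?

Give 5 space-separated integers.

Answer: 5 6 8 9 12

Derivation:
I0 add r3 <- r5,r5: IF@1 ID@2 stall=0 (-) EX@3 MEM@4 WB@5
I1 ld r1 <- r1: IF@2 ID@3 stall=0 (-) EX@4 MEM@5 WB@6
I2 add r2 <- r3,r5: IF@3 ID@4 stall=1 (RAW on I0.r3 (WB@5)) EX@6 MEM@7 WB@8
I3 sub r3 <- r4,r1: IF@4 ID@6 stall=0 (-) EX@7 MEM@8 WB@9
I4 add r2 <- r3,r3: IF@6 ID@7 stall=2 (RAW on I3.r3 (WB@9)) EX@10 MEM@11 WB@12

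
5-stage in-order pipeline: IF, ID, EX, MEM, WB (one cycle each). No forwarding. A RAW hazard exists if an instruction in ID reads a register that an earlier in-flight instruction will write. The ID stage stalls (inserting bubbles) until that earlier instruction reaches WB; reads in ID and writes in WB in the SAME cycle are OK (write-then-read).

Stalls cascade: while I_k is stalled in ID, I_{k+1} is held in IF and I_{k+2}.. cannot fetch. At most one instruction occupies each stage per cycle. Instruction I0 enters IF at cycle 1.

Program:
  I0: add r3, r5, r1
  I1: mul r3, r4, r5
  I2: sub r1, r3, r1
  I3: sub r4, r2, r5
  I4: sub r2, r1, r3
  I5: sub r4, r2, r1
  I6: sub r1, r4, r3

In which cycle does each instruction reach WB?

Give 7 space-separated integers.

Answer: 5 6 9 10 12 15 18

Derivation:
I0 add r3 <- r5,r1: IF@1 ID@2 stall=0 (-) EX@3 MEM@4 WB@5
I1 mul r3 <- r4,r5: IF@2 ID@3 stall=0 (-) EX@4 MEM@5 WB@6
I2 sub r1 <- r3,r1: IF@3 ID@4 stall=2 (RAW on I1.r3 (WB@6)) EX@7 MEM@8 WB@9
I3 sub r4 <- r2,r5: IF@4 ID@7 stall=0 (-) EX@8 MEM@9 WB@10
I4 sub r2 <- r1,r3: IF@7 ID@8 stall=1 (RAW on I2.r1 (WB@9)) EX@10 MEM@11 WB@12
I5 sub r4 <- r2,r1: IF@8 ID@10 stall=2 (RAW on I4.r2 (WB@12)) EX@13 MEM@14 WB@15
I6 sub r1 <- r4,r3: IF@10 ID@13 stall=2 (RAW on I5.r4 (WB@15)) EX@16 MEM@17 WB@18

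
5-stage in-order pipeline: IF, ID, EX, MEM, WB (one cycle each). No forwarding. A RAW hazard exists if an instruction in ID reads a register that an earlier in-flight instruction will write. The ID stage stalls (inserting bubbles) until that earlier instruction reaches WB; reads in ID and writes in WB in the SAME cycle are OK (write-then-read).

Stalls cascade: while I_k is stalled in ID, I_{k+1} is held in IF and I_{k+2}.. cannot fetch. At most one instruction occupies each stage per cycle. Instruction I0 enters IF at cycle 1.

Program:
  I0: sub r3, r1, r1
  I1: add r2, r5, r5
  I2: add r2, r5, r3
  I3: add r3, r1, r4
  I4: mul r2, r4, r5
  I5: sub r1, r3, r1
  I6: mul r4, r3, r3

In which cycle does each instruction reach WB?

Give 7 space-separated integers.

Answer: 5 6 8 9 10 12 13

Derivation:
I0 sub r3 <- r1,r1: IF@1 ID@2 stall=0 (-) EX@3 MEM@4 WB@5
I1 add r2 <- r5,r5: IF@2 ID@3 stall=0 (-) EX@4 MEM@5 WB@6
I2 add r2 <- r5,r3: IF@3 ID@4 stall=1 (RAW on I0.r3 (WB@5)) EX@6 MEM@7 WB@8
I3 add r3 <- r1,r4: IF@4 ID@6 stall=0 (-) EX@7 MEM@8 WB@9
I4 mul r2 <- r4,r5: IF@6 ID@7 stall=0 (-) EX@8 MEM@9 WB@10
I5 sub r1 <- r3,r1: IF@7 ID@8 stall=1 (RAW on I3.r3 (WB@9)) EX@10 MEM@11 WB@12
I6 mul r4 <- r3,r3: IF@8 ID@10 stall=0 (-) EX@11 MEM@12 WB@13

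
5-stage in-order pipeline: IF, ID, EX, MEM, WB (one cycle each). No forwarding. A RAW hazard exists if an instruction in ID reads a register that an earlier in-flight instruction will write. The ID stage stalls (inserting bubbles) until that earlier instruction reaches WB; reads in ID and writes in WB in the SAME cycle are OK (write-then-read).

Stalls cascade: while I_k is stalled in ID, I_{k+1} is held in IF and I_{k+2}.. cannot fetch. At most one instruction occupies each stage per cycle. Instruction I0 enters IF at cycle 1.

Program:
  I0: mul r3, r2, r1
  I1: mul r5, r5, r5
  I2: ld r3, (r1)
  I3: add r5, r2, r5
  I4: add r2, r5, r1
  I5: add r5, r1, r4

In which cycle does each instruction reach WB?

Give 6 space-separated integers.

I0 mul r3 <- r2,r1: IF@1 ID@2 stall=0 (-) EX@3 MEM@4 WB@5
I1 mul r5 <- r5,r5: IF@2 ID@3 stall=0 (-) EX@4 MEM@5 WB@6
I2 ld r3 <- r1: IF@3 ID@4 stall=0 (-) EX@5 MEM@6 WB@7
I3 add r5 <- r2,r5: IF@4 ID@5 stall=1 (RAW on I1.r5 (WB@6)) EX@7 MEM@8 WB@9
I4 add r2 <- r5,r1: IF@5 ID@7 stall=2 (RAW on I3.r5 (WB@9)) EX@10 MEM@11 WB@12
I5 add r5 <- r1,r4: IF@7 ID@10 stall=0 (-) EX@11 MEM@12 WB@13

Answer: 5 6 7 9 12 13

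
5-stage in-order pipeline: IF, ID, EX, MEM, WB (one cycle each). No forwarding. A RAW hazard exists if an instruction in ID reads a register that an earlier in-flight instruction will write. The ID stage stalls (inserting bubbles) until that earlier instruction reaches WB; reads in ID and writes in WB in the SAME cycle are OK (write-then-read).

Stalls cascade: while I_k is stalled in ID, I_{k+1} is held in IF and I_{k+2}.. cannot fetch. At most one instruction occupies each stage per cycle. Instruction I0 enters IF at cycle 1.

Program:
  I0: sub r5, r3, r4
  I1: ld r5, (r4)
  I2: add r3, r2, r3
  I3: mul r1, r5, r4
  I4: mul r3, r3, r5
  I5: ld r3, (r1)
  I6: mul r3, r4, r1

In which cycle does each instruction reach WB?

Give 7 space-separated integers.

Answer: 5 6 7 9 10 12 13

Derivation:
I0 sub r5 <- r3,r4: IF@1 ID@2 stall=0 (-) EX@3 MEM@4 WB@5
I1 ld r5 <- r4: IF@2 ID@3 stall=0 (-) EX@4 MEM@5 WB@6
I2 add r3 <- r2,r3: IF@3 ID@4 stall=0 (-) EX@5 MEM@6 WB@7
I3 mul r1 <- r5,r4: IF@4 ID@5 stall=1 (RAW on I1.r5 (WB@6)) EX@7 MEM@8 WB@9
I4 mul r3 <- r3,r5: IF@5 ID@7 stall=0 (-) EX@8 MEM@9 WB@10
I5 ld r3 <- r1: IF@7 ID@8 stall=1 (RAW on I3.r1 (WB@9)) EX@10 MEM@11 WB@12
I6 mul r3 <- r4,r1: IF@8 ID@10 stall=0 (-) EX@11 MEM@12 WB@13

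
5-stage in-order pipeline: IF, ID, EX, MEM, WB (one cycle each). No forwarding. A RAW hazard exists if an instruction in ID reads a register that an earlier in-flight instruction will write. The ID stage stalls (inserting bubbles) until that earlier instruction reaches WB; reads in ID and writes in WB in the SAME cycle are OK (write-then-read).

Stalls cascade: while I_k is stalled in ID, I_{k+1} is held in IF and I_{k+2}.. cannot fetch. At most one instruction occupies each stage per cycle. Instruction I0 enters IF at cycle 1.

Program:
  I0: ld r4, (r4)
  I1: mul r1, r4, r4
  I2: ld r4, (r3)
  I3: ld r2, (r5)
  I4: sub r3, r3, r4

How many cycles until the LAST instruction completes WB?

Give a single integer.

I0 ld r4 <- r4: IF@1 ID@2 stall=0 (-) EX@3 MEM@4 WB@5
I1 mul r1 <- r4,r4: IF@2 ID@3 stall=2 (RAW on I0.r4 (WB@5)) EX@6 MEM@7 WB@8
I2 ld r4 <- r3: IF@3 ID@6 stall=0 (-) EX@7 MEM@8 WB@9
I3 ld r2 <- r5: IF@6 ID@7 stall=0 (-) EX@8 MEM@9 WB@10
I4 sub r3 <- r3,r4: IF@7 ID@8 stall=1 (RAW on I2.r4 (WB@9)) EX@10 MEM@11 WB@12

Answer: 12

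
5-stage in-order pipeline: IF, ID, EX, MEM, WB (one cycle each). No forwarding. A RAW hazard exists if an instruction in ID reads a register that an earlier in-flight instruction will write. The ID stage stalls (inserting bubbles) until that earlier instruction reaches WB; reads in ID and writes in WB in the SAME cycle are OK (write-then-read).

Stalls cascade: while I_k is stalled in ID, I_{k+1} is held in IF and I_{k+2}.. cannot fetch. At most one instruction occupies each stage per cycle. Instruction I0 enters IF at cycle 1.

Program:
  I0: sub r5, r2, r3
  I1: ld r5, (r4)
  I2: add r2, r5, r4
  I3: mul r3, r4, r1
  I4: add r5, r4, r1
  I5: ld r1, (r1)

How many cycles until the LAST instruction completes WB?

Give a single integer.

I0 sub r5 <- r2,r3: IF@1 ID@2 stall=0 (-) EX@3 MEM@4 WB@5
I1 ld r5 <- r4: IF@2 ID@3 stall=0 (-) EX@4 MEM@5 WB@6
I2 add r2 <- r5,r4: IF@3 ID@4 stall=2 (RAW on I1.r5 (WB@6)) EX@7 MEM@8 WB@9
I3 mul r3 <- r4,r1: IF@4 ID@7 stall=0 (-) EX@8 MEM@9 WB@10
I4 add r5 <- r4,r1: IF@7 ID@8 stall=0 (-) EX@9 MEM@10 WB@11
I5 ld r1 <- r1: IF@8 ID@9 stall=0 (-) EX@10 MEM@11 WB@12

Answer: 12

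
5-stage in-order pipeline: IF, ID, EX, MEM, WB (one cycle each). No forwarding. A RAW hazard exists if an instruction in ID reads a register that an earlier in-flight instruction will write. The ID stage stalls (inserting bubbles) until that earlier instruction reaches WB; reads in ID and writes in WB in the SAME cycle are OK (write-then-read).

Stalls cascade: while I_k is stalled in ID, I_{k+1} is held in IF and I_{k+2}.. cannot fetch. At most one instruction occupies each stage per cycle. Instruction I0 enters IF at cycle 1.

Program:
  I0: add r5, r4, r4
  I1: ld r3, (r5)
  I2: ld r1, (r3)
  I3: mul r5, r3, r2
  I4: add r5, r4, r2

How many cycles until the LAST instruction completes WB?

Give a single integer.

Answer: 13

Derivation:
I0 add r5 <- r4,r4: IF@1 ID@2 stall=0 (-) EX@3 MEM@4 WB@5
I1 ld r3 <- r5: IF@2 ID@3 stall=2 (RAW on I0.r5 (WB@5)) EX@6 MEM@7 WB@8
I2 ld r1 <- r3: IF@3 ID@6 stall=2 (RAW on I1.r3 (WB@8)) EX@9 MEM@10 WB@11
I3 mul r5 <- r3,r2: IF@6 ID@9 stall=0 (-) EX@10 MEM@11 WB@12
I4 add r5 <- r4,r2: IF@9 ID@10 stall=0 (-) EX@11 MEM@12 WB@13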